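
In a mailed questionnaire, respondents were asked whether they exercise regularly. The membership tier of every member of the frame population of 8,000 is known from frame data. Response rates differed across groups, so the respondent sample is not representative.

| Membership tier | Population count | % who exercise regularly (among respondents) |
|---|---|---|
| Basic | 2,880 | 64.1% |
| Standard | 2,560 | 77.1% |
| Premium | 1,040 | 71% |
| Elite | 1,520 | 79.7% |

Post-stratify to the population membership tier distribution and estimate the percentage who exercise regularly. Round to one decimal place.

Reweight to the known membership tier distribution:
  Basic: (2,880/8,000) × 64.1 = 23.076
  Standard: (2,560/8,000) × 77.1 = 24.672
  Premium: (1,040/8,000) × 71 = 9.23
  Elite: (1,520/8,000) × 79.7 = 15.143
Post-stratified estimate = 72.121 → 72.1%.

72.1%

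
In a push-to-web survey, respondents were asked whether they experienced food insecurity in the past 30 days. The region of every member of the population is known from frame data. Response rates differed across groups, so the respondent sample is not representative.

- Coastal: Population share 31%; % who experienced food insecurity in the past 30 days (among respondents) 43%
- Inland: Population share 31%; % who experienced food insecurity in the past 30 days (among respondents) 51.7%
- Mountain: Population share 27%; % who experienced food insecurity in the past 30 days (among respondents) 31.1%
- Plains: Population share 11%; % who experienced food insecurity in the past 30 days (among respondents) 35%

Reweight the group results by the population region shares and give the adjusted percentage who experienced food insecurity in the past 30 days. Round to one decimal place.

Reweight to the known region distribution:
  Coastal: 0.31 × 43 = 13.33
  Inland: 0.31 × 51.7 = 16.027
  Mountain: 0.27 × 31.1 = 8.397
  Plains: 0.11 × 35 = 3.85
Post-stratified estimate = 41.604 → 41.6%.

41.6%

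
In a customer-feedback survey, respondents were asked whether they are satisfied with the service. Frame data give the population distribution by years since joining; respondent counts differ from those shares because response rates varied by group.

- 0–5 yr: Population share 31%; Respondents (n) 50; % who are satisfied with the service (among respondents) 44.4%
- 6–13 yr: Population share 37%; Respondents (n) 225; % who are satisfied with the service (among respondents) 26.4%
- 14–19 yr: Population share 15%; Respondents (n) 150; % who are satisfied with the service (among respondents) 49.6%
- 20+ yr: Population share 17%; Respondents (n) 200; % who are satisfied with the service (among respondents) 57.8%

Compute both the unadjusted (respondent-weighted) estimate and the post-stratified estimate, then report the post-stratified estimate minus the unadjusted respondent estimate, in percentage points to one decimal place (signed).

-2.7 percentage points

Naive respondent-only estimate (weights = respondent counts):
  (50/625)×44.4 + (225/625)×26.4 + (150/625)×49.6 + (200/625)×57.8 = 43.456%
Post-stratifying to population shares instead:
  0.31×44.4 + 0.37×26.4 + 0.15×49.6 + 0.17×57.8 = 40.798%
Difference = 40.798 − 43.456 = -2.658 pp.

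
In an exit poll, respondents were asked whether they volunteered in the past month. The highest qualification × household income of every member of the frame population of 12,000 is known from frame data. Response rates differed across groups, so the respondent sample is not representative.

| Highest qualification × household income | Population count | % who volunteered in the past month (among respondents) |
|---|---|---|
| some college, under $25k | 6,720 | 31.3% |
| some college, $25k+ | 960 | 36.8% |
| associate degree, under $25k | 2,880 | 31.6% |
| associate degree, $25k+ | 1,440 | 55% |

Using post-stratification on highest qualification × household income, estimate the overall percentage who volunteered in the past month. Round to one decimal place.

Reweight to the known highest qualification × household income distribution:
  some college, under $25k: (6,720/12,000) × 31.3 = 17.528
  some college, $25k+: (960/12,000) × 36.8 = 2.944
  associate degree, under $25k: (2,880/12,000) × 31.6 = 7.584
  associate degree, $25k+: (1,440/12,000) × 55 = 6.6
Post-stratified estimate = 34.656 → 34.7%.

34.7%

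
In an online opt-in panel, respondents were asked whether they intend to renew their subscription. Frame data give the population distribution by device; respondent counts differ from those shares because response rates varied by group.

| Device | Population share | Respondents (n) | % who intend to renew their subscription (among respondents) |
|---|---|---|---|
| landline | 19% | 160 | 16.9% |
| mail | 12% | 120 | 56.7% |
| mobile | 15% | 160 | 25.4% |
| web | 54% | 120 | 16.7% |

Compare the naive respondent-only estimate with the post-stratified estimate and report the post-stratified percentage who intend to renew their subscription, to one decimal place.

Naive respondent-only estimate (weights = respondent counts):
  (160/560)×16.9 + (120/560)×56.7 + (160/560)×25.4 + (120/560)×16.7 = 27.8143%
Post-stratified estimate weights by population shares:
  0.19×16.9 + 0.12×56.7 + 0.15×25.4 + 0.54×16.7 = 22.843%

22.8%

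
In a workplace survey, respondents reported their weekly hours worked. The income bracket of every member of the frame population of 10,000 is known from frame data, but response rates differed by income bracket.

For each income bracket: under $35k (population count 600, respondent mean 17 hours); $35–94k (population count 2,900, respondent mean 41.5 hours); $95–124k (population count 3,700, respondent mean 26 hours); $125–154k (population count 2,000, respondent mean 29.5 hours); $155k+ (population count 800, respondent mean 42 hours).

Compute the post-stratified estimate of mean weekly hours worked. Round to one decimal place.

31.9

Weight each group's respondent value by its population share:
  under $35k: (600/10,000) × 17 = 1.02
  $35–94k: (2,900/10,000) × 41.5 = 12.035
  $95–124k: (3,700/10,000) × 26 = 9.62
  $125–154k: (2,000/10,000) × 29.5 = 5.9
  $155k+: (800/10,000) × 42 = 3.36
Post-stratified estimate = 31.935 → 31.9.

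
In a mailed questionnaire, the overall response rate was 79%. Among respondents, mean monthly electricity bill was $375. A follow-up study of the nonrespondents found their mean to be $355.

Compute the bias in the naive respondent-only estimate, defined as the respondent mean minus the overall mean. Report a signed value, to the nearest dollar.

+$4

Nonresponse fraction = 1 − 0.79 = 0.21.
Bias = (nonresponse fraction) × (respondent mean − nonrespondent mean)
     = 0.21 × (375 − 355) = 0.21 × 20 = 4.2.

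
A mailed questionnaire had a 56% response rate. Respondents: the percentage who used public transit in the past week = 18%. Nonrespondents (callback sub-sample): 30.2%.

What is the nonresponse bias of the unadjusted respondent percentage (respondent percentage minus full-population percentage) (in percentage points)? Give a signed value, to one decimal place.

Nonresponse fraction = 1 − 0.56 = 0.44.
Bias = (nonresponse fraction) × (respondent percentage − nonrespondent percentage)
     = 0.44 × (18 − 30.2) = 0.44 × -12.2 = -5.368.

-5.4 percentage points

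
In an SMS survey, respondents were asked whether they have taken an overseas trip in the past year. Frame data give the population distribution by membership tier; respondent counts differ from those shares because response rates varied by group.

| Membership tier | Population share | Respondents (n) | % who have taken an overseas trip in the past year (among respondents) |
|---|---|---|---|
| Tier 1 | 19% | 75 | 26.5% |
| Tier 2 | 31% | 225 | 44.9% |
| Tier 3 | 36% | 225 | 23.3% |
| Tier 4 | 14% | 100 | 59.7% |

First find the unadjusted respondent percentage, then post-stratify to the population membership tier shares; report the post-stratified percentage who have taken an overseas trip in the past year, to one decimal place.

Without adjustment, the pooled respondent share is:
  (75/625)×26.5 + (225/625)×44.9 + (225/625)×23.3 + (100/625)×59.7 = 37.284%
Reweighting by population membership tier shares:
  0.19×26.5 + 0.31×44.9 + 0.36×23.3 + 0.14×59.7 = 35.7%

35.7%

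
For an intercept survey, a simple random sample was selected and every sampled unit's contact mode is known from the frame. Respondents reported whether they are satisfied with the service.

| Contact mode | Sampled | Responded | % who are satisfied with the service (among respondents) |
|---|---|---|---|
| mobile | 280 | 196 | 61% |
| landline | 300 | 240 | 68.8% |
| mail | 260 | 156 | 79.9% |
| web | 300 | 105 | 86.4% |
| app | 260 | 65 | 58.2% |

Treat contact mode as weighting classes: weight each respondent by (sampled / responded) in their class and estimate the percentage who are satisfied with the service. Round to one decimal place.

71.1%

Response rates by class: mobile 196/280 = 70%, landline 240/300 = 80%, mail 156/260 = 60%, web 105/300 = 35%, app 65/260 = 25%.
Each respondent's weight = sampled/responded in their class; summing within a class gives n_sampled, so:
  mobile: 280 × 61 = 17,080
  landline: 300 × 68.8 = 20,640
  mail: 260 × 79.9 = 20,774
  web: 300 × 86.4 = 25,920
  app: 260 × 58.2 = 15,132
Adjusted estimate = 99,546 / 1,400 = 71.1043 → 71.1%.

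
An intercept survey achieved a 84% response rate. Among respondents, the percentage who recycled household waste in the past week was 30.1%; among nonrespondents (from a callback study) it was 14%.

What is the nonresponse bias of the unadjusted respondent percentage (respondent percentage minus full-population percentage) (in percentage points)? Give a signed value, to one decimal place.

Nonresponse fraction = 1 − 0.84 = 0.16.
Bias = (nonresponse fraction) × (respondent percentage − nonrespondent percentage)
     = 0.16 × (30.1 − 14) = 0.16 × 16.1 = 2.576.

+2.6 percentage points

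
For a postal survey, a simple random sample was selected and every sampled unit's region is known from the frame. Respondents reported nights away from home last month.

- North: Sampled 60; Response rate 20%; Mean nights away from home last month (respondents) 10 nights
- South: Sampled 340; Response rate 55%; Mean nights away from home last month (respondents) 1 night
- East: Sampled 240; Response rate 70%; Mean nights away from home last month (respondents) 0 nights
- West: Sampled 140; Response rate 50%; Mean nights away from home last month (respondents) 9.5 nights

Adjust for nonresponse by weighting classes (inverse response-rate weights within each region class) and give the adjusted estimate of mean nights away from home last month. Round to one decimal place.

Each respondent's weight = sampled/responded in their class; summing within a class gives n_sampled, so:
  North: 60 × 10 = 600
  South: 340 × 1 = 340
  East: 240 × 0 = 0
  West: 140 × 9.5 = 1330
Adjusted estimate = 2270 / 780 = 2.91026 → 2.9.

2.9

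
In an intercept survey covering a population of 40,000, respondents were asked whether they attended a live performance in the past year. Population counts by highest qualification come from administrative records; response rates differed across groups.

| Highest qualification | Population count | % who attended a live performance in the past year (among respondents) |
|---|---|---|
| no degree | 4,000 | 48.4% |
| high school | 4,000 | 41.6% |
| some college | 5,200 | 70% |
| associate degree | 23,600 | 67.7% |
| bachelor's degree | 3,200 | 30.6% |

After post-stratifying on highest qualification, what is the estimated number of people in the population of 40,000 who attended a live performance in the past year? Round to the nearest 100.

24,200

Each cell contributes its population count × the respondent rate:
  no degree: 4,000 × 48.4% = 1936
  high school: 4,000 × 41.6% = 1664
  some college: 5,200 × 70% = 3640
  associate degree: 23,600 × 67.7% = 15977.2
  bachelor's degree: 3,200 × 30.6% = 979.2
Estimated total = 24196.4 → 24,200.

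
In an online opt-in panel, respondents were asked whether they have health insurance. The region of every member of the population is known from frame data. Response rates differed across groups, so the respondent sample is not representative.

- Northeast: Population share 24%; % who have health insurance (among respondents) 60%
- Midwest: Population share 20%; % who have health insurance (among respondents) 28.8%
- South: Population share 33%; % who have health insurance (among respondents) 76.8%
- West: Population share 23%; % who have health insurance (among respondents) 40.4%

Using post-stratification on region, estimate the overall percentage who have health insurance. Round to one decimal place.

54.8%

Weight each group's respondent value by its population share:
  Northeast: 0.24 × 60 = 14.4
  Midwest: 0.2 × 28.8 = 5.76
  South: 0.33 × 76.8 = 25.344
  West: 0.23 × 40.4 = 9.292
Post-stratified estimate = 54.796 → 54.8%.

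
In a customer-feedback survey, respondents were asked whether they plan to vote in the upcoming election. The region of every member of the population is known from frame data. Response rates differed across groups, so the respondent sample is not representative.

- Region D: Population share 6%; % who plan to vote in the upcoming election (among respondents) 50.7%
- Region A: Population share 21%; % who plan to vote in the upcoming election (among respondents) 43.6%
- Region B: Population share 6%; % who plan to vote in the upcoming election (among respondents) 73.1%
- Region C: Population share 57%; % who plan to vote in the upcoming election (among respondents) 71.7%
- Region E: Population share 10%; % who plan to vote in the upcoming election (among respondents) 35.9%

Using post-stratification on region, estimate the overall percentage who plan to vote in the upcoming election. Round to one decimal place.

Reweight to the known region distribution:
  Region D: 0.06 × 50.7 = 3.042
  Region A: 0.21 × 43.6 = 9.156
  Region B: 0.06 × 73.1 = 4.386
  Region C: 0.57 × 71.7 = 40.869
  Region E: 0.1 × 35.9 = 3.59
Post-stratified estimate = 61.043 → 61.0%.

61.0%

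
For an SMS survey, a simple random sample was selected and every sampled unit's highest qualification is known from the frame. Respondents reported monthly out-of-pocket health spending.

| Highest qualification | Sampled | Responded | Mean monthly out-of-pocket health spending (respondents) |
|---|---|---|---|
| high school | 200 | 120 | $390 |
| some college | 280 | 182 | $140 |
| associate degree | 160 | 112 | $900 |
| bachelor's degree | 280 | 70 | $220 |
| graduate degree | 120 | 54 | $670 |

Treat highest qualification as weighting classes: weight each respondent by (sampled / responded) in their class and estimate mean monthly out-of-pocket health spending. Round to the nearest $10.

$390

Class response rates: high school 120/200 = 60%, some college 182/280 = 65%, associate degree 112/160 = 70%, bachelor's degree 70/280 = 25%, graduate degree 54/120 = 45%.
Weighting each respondent by the inverse class response rate inflates each class back to its sampled size, so the class weight is n_sampled:
  high school: 200 × 390 = 78,000
  some college: 280 × 140 = 39,200
  associate degree: 160 × 900 = 144,000
  bachelor's degree: 280 × 220 = 61,600
  graduate degree: 120 × 670 = 80,400
Adjusted estimate = 403,200 / 1,040 = 387.692 → $390.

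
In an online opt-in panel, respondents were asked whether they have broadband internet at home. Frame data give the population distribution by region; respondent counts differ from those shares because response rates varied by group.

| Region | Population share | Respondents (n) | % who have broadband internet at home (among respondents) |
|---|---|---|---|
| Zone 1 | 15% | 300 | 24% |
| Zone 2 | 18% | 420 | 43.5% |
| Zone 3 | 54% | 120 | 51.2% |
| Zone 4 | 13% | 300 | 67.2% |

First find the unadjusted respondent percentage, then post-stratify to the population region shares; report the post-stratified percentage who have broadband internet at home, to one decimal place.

47.8%

Unadjusted (pooled respondent) estimate weights by respondent counts:
  (300/1140)×24 + (420/1140)×43.5 + (120/1140)×51.2 + (300/1140)×67.2 = 45.4158%
Reweighting by population region shares:
  0.15×24 + 0.18×43.5 + 0.54×51.2 + 0.13×67.2 = 47.814%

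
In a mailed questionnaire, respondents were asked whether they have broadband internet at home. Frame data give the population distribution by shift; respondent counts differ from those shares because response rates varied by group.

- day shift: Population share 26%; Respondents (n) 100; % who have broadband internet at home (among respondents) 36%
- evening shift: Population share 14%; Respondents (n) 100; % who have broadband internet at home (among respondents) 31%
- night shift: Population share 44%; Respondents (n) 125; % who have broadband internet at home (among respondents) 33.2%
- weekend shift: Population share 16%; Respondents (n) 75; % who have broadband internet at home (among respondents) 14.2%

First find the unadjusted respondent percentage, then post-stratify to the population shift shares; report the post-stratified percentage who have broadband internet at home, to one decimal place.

Unadjusted (pooled respondent) estimate weights by respondent counts:
  (100/400)×36 + (100/400)×31 + (125/400)×33.2 + (75/400)×14.2 = 29.7875%
Post-stratified estimate weights by population shares:
  0.26×36 + 0.14×31 + 0.44×33.2 + 0.16×14.2 = 30.58%

30.6%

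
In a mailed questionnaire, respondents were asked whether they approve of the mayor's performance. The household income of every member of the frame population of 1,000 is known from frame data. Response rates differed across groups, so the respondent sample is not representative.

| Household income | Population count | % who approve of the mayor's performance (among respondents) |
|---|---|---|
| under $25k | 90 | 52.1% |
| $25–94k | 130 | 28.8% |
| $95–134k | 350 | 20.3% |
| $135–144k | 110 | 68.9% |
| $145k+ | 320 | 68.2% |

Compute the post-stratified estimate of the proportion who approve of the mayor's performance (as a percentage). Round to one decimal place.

Weight each group's respondent value by its population share:
  under $25k: (90/1,000) × 52.1 = 4.689
  $25–94k: (130/1,000) × 28.8 = 3.744
  $95–134k: (350/1,000) × 20.3 = 7.105
  $135–144k: (110/1,000) × 68.9 = 7.579
  $145k+: (320/1,000) × 68.2 = 21.824
Post-stratified estimate = 44.941 → 44.9%.

44.9%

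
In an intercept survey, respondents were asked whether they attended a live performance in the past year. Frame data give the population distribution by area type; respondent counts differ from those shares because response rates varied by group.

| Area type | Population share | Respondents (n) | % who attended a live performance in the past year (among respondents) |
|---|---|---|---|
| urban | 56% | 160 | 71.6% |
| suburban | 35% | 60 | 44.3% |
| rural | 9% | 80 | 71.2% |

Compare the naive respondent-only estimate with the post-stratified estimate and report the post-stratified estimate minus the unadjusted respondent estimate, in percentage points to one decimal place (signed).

-4.0 percentage points

Unadjusted (pooled respondent) estimate weights by respondent counts:
  (160/300)×71.6 + (60/300)×44.3 + (80/300)×71.2 = 66.0333%
Post-stratifying to population shares instead:
  0.56×71.6 + 0.35×44.3 + 0.09×71.2 = 62.009%
Difference = 62.009 − 66.0333 = -4.0243 pp.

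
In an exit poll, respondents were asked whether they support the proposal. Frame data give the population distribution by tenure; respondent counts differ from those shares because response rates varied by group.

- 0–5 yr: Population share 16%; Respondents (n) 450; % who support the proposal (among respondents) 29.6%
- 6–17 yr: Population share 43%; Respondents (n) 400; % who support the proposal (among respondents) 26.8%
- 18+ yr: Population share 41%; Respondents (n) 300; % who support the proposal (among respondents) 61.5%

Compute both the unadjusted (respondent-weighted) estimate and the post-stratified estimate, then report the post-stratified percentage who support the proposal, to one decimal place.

41.5%

Naive respondent-only estimate (weights = respondent counts):
  (450/1150)×29.6 + (400/1150)×26.8 + (300/1150)×61.5 = 36.9478%
Post-stratifying to population shares instead:
  0.16×29.6 + 0.43×26.8 + 0.41×61.5 = 41.475%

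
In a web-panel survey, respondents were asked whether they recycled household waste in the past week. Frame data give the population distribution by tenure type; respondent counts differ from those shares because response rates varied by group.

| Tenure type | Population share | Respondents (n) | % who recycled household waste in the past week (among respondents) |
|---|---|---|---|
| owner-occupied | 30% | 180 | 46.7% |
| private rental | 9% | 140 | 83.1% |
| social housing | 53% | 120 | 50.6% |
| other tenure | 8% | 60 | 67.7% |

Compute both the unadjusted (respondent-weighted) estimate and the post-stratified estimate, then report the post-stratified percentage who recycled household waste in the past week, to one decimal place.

53.7%

Without adjustment, the pooled respondent share is:
  (180/500)×46.7 + (140/500)×83.1 + (120/500)×50.6 + (60/500)×67.7 = 60.348%
Reweighting by population tenure type shares:
  0.3×46.7 + 0.09×83.1 + 0.53×50.6 + 0.08×67.7 = 53.723%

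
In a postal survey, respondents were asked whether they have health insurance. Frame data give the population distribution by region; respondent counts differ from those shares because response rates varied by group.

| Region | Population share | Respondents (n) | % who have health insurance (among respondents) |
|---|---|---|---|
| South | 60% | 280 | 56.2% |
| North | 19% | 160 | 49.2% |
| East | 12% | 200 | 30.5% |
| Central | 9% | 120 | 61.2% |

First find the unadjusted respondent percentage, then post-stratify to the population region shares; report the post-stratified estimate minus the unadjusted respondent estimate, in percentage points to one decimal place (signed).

Naive respondent-only estimate (weights = respondent counts):
  (280/760)×56.2 + (160/760)×49.2 + (200/760)×30.5 + (120/760)×61.2 = 48.7526%
Post-stratifying to population shares instead:
  0.6×56.2 + 0.19×49.2 + 0.12×30.5 + 0.09×61.2 = 52.236%
Difference = 52.236 − 48.7526 = 3.4834 pp.

+3.5 percentage points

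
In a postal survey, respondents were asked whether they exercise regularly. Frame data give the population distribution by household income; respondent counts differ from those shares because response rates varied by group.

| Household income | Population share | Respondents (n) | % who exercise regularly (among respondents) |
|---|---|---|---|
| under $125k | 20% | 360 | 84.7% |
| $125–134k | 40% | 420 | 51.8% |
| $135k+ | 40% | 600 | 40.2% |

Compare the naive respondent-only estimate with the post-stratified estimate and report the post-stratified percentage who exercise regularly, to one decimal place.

Naive respondent-only estimate (weights = respondent counts):
  (360/1380)×84.7 + (420/1380)×51.8 + (600/1380)×40.2 = 55.3391%
Post-stratified estimate weights by population shares:
  0.2×84.7 + 0.4×51.8 + 0.4×40.2 = 53.74%

53.7%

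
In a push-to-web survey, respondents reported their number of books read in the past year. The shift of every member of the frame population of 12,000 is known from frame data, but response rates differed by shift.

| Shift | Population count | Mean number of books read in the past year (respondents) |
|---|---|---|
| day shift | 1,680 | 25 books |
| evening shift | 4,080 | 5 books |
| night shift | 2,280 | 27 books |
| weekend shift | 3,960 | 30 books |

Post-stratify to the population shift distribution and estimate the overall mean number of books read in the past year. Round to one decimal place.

Each cell contributes population-share × respondent value:
  day shift: (1,680/12,000) × 25 = 3.5
  evening shift: (4,080/12,000) × 5 = 1.7
  night shift: (2,280/12,000) × 27 = 5.13
  weekend shift: (3,960/12,000) × 30 = 9.9
Post-stratified estimate = 20.23 → 20.2.

20.2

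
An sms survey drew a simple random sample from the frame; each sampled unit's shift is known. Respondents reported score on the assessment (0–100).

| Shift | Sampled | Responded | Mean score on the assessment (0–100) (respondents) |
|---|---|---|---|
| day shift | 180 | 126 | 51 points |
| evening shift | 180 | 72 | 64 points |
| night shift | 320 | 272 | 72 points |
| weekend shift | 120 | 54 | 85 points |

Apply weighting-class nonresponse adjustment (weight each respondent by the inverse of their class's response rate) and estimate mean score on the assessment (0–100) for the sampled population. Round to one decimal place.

Class response rates: day shift 126/180 = 70%, evening shift 72/180 = 40%, night shift 272/320 = 85%, weekend shift 54/120 = 45%.
Each respondent's weight = sampled/responded in their class; summing within a class gives n_sampled, so:
  day shift: 180 × 51 = 9180
  evening shift: 180 × 64 = 11,520
  night shift: 320 × 72 = 23,040
  weekend shift: 120 × 85 = 10,200
Adjusted estimate = 53,940 / 800 = 67.425 → 67.4.

67.4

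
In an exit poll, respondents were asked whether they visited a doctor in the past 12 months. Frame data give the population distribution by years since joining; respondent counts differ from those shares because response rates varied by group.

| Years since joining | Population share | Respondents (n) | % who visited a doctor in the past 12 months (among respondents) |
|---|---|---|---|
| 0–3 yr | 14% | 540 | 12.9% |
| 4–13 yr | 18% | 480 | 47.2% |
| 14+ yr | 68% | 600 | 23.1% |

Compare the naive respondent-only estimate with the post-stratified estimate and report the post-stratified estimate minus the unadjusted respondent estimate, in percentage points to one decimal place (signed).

Unadjusted (pooled respondent) estimate weights by respondent counts:
  (540/1620)×12.9 + (480/1620)×47.2 + (600/1620)×23.1 = 26.8407%
Post-stratifying to population shares instead:
  0.14×12.9 + 0.18×47.2 + 0.68×23.1 = 26.01%
Difference = 26.01 − 26.8407 = -0.8307 pp.

-0.8 percentage points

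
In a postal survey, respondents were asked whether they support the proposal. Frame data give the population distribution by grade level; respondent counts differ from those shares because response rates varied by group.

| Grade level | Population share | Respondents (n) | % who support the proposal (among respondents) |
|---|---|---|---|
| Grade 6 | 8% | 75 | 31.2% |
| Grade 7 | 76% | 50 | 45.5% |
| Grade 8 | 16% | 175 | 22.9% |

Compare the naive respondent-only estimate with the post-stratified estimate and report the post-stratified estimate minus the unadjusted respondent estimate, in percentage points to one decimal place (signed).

+12.0 percentage points

Unadjusted (pooled respondent) estimate weights by respondent counts:
  (75/300)×31.2 + (50/300)×45.5 + (175/300)×22.9 = 28.7417%
Post-stratified estimate weights by population shares:
  0.08×31.2 + 0.76×45.5 + 0.16×22.9 = 40.74%
Difference = 40.74 − 28.7417 = 11.9983 pp.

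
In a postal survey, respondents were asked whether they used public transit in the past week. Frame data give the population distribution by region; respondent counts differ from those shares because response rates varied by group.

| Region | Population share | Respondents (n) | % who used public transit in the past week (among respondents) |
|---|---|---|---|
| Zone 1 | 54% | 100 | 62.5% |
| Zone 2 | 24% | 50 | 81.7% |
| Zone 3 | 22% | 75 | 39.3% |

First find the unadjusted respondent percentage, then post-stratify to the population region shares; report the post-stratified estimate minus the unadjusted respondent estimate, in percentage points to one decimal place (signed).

Naive respondent-only estimate (weights = respondent counts):
  (100/225)×62.5 + (50/225)×81.7 + (75/225)×39.3 = 59.0333%
Post-stratifying to population shares instead:
  0.54×62.5 + 0.24×81.7 + 0.22×39.3 = 62.004%
Difference = 62.004 − 59.0333 = 2.9707 pp.

+3.0 percentage points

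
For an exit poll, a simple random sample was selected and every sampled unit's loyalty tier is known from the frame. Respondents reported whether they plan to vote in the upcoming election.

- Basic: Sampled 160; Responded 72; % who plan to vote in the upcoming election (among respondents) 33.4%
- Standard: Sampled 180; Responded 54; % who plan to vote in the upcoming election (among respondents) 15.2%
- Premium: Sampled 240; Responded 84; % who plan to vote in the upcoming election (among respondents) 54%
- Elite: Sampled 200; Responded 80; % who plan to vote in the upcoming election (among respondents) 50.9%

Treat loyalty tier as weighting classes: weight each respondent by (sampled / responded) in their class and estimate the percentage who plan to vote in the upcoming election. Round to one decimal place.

Response rates by class: Basic 72/160 = 45%, Standard 54/180 = 30%, Premium 84/240 = 35%, Elite 80/200 = 40%.
Weighting each respondent by the inverse class response rate inflates each class back to its sampled size, so the class weight is n_sampled:
  Basic: 160 × 33.4 = 5344
  Standard: 180 × 15.2 = 2736
  Premium: 240 × 54 = 12,960
  Elite: 200 × 50.9 = 10,180
Adjusted estimate = 31,220 / 780 = 40.0256 → 40.0%.

40.0%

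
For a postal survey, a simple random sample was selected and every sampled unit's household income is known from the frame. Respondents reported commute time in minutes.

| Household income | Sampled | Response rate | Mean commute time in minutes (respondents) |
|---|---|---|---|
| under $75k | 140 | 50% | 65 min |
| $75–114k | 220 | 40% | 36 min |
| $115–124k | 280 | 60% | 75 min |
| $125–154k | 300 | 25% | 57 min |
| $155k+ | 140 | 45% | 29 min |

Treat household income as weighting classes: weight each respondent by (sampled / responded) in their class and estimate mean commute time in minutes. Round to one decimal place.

54.8

Weighting each respondent by the inverse class response rate inflates each class back to its sampled size, so the class weight is n_sampled:
  under $75k: 140 × 65 = 9100
  $75–114k: 220 × 36 = 7920
  $115–124k: 280 × 75 = 21,000
  $125–154k: 300 × 57 = 17,100
  $155k+: 140 × 29 = 4060
Adjusted estimate = 59,180 / 1,080 = 54.7963 → 54.8.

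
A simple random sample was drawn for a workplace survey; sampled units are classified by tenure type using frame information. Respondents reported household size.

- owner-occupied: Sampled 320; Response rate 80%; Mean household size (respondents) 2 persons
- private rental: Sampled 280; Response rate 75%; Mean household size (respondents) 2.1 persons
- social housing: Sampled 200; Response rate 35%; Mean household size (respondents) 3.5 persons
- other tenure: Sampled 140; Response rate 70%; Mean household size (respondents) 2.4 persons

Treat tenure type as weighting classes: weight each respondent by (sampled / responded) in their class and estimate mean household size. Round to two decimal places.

2.41

Inverse-response-rate weighting restores each class to its sampled count, so class totals weight by n_sampled:
  owner-occupied: 320 × 2 = 640
  private rental: 280 × 2.1 = 588
  social housing: 200 × 3.5 = 700
  other tenure: 140 × 2.4 = 336
Adjusted estimate = 2264 / 940 = 2.40851 → 2.41.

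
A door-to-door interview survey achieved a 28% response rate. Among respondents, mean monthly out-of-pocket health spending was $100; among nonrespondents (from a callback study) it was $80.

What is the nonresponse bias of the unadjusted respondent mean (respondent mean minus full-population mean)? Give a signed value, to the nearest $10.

+$10

Nonresponse fraction = 1 − 0.28 = 0.72.
Bias = (nonresponse fraction) × (respondent mean − nonrespondent mean)
     = 0.72 × (100 − 80) = 0.72 × 20 = 14.4.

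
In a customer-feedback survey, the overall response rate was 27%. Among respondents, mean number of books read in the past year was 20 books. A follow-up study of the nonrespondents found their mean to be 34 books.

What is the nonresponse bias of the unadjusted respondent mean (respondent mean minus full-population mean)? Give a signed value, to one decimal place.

Nonresponse fraction = 1 − 0.27 = 0.73.
Bias = (nonresponse fraction) × (respondent mean − nonrespondent mean)
     = 0.73 × (20 − 34) = 0.73 × -14 = -10.22.

-10.2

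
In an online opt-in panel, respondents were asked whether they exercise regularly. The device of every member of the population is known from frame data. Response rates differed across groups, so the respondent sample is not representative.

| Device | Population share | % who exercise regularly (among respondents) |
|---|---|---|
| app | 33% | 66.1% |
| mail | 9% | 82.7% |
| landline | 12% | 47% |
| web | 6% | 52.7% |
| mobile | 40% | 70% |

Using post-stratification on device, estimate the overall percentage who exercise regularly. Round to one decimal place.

66.1%

Reweight to the known device distribution:
  app: 0.33 × 66.1 = 21.813
  mail: 0.09 × 82.7 = 7.443
  landline: 0.12 × 47 = 5.64
  web: 0.06 × 52.7 = 3.162
  mobile: 0.4 × 70 = 28
Post-stratified estimate = 66.058 → 66.1%.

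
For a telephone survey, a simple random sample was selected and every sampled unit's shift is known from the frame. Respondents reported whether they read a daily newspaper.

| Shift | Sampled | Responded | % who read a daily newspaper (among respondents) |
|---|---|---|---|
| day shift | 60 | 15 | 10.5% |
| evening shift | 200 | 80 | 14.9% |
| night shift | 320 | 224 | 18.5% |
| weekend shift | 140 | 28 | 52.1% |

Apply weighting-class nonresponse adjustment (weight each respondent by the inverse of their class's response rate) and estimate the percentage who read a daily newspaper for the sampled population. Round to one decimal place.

Response rates by class: day shift 15/60 = 25%, evening shift 80/200 = 40%, night shift 224/320 = 70%, weekend shift 28/140 = 20%.
Inverse-response-rate weighting restores each class to its sampled count, so class totals weight by n_sampled:
  day shift: 60 × 10.5 = 630
  evening shift: 200 × 14.9 = 2980
  night shift: 320 × 18.5 = 5920
  weekend shift: 140 × 52.1 = 7294
Adjusted estimate = 16,824 / 720 = 23.3667 → 23.4%.

23.4%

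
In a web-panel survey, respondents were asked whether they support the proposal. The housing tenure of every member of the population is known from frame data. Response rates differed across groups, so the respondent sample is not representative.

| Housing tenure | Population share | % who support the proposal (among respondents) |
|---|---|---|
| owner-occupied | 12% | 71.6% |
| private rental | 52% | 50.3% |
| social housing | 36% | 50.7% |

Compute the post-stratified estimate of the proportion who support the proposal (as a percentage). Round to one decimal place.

53.0%

Reweight to the known housing tenure distribution:
  owner-occupied: 0.12 × 71.6 = 8.592
  private rental: 0.52 × 50.3 = 26.156
  social housing: 0.36 × 50.7 = 18.252
Post-stratified estimate = 53 → 53.0%.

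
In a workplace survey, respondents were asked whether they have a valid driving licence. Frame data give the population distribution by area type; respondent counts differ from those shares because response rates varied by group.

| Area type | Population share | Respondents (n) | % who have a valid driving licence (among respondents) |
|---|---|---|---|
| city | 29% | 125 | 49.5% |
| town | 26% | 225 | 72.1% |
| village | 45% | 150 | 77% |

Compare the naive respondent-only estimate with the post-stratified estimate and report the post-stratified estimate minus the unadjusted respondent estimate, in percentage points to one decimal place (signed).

-0.2 percentage points

Naive respondent-only estimate (weights = respondent counts):
  (125/500)×49.5 + (225/500)×72.1 + (150/500)×77 = 67.92%
Reweighting by population area type shares:
  0.29×49.5 + 0.26×72.1 + 0.45×77 = 67.751%
Difference = 67.751 − 67.92 = -0.169 pp.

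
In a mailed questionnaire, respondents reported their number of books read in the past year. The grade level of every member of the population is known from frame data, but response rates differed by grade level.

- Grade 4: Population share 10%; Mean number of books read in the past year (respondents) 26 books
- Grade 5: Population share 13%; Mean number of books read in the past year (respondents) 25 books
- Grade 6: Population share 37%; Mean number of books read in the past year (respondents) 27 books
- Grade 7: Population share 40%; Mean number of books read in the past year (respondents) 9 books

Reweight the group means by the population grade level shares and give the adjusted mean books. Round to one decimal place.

Reweight to the known grade level distribution:
  Grade 4: 0.1 × 26 = 2.6
  Grade 5: 0.13 × 25 = 3.25
  Grade 6: 0.37 × 27 = 9.99
  Grade 7: 0.4 × 9 = 3.6
Post-stratified estimate = 19.44 → 19.4.

19.4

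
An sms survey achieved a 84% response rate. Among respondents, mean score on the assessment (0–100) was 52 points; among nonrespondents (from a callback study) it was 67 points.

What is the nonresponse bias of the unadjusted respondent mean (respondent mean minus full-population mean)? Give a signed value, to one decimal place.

-2.4

Nonresponse fraction = 1 − 0.84 = 0.16.
Bias = (nonresponse fraction) × (respondent mean − nonrespondent mean)
     = 0.16 × (52 − 67) = 0.16 × -15 = -2.4.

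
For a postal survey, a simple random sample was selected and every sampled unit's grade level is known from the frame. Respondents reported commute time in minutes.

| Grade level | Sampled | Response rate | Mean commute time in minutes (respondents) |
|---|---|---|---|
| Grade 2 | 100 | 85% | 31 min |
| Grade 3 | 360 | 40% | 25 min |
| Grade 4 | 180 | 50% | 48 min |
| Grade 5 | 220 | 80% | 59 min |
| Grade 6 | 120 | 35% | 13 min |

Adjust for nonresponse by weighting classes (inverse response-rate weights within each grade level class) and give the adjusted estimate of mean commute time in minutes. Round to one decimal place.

36.0

Each respondent's weight = sampled/responded in their class; summing within a class gives n_sampled, so:
  Grade 2: 100 × 31 = 3100
  Grade 3: 360 × 25 = 9000
  Grade 4: 180 × 48 = 8640
  Grade 5: 220 × 59 = 12,980
  Grade 6: 120 × 13 = 1560
Adjusted estimate = 35,280 / 980 = 36 → 36.0.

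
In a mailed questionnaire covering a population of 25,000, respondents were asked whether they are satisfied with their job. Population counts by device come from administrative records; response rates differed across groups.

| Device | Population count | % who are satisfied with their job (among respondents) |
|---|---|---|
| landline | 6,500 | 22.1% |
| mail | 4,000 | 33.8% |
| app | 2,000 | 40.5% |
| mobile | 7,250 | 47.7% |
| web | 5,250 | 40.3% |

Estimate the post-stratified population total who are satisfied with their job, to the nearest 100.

Apply each group's respondent rate to its population count:
  landline: 6,500 × 22.1% = 1436.5
  mail: 4,000 × 33.8% = 1352
  app: 2,000 × 40.5% = 810
  mobile: 7,250 × 47.7% = 3458.25
  web: 5,250 × 40.3% = 2115.75
Estimated total = 9172.5 → 9,200.

9,200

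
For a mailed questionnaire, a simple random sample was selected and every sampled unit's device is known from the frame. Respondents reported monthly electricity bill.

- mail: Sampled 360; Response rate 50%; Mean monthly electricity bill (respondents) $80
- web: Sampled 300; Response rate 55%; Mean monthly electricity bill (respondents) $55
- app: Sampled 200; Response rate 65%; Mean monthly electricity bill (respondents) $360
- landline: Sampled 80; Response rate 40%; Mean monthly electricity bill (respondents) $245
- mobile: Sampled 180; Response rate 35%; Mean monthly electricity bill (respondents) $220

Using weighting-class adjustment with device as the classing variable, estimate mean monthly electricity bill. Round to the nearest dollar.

With weight = n_sampled/n_responded per class, the weighted class total is n_sampled:
  mail: 360 × 80 = 28,800
  web: 300 × 55 = 16,500
  app: 200 × 360 = 72,000
  landline: 80 × 245 = 19,600
  mobile: 180 × 220 = 39,600
Adjusted estimate = 176,500 / 1,120 = 157.589 → $158.

$158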